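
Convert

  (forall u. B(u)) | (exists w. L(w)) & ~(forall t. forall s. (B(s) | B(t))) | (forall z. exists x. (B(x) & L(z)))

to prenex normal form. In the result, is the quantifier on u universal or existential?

universal

Move each ¬ inward, flipping quantifiers it crosses:
  (forall u. B(u)) | (exists w. L(w)) & (exists t. exists s. (~B(s) & ~B(t))) | (forall z. exists x. (B(x) & L(z)))
Pull the quantifiers to the front (each side's bound variable is not free in the other side):
  forall u. exists w. exists t. exists s. forall z. exists x. (B(u) | L(w) & ~B(s) & ~B(t) | B(x) & L(z))
The quantifier forall u sits under an even number of negations, so it remains universal.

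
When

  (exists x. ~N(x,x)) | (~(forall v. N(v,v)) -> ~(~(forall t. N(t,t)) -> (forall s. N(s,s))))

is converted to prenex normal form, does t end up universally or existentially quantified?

First replace A → B with ¬A ∨ B.
  (exists x. ~N(x,x)) | ~~(forall v. N(v,v)) | ~(~~(forall t. N(t,t)) | (forall s. N(s,s)))
Push ¬ through the quantifiers and connectives to reach negation normal form:
  (exists x. ~N(x,x)) | (forall v. N(v,v)) | (exists t. ~N(t,t)) & (exists s. ~N(s,s))
Extract every quantifier outward, since the variables are now distinct and don't occur free across branches:
  exists x. forall v. exists t. exists s. (~N(x,x) | N(v,v) | ~N(t,t) & ~N(s,s))
The quantifier forall t sits under an odd number of negations (counting the antecedent side of each →), so it flips to exists t.

existential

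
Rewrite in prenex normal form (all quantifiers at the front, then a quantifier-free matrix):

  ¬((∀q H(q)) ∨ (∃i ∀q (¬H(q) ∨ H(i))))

Push ¬ through the quantifiers and connectives to reach negation normal form:
  (∃q ¬H(q)) ∧ (∀i ∃q (H(q) ∧ ¬H(i)))
Rename bound variables to avoid capture: q↦r.
  (∃q ¬H(q)) ∧ (∀i ∃r (H(r) ∧ ¬H(i)))
Finally move all quantifiers to the prefix:
  ∃q ∀i ∃r (¬H(q) ∧ H(r) ∧ ¬H(i))

∃q ∀i ∃r (¬H(q) ∧ H(r) ∧ ¬H(i))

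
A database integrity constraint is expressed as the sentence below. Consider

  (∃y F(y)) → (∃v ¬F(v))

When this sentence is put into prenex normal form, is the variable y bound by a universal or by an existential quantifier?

universal

Eliminate → and ↔ using ¬ and ∨.
  ¬(∃y F(y)) ∨ (∃v ¬F(v))
Move each ¬ inward, flipping quantifiers it crosses:
  (∀y ¬F(y)) ∨ (∃v ¬F(v))
Extract every quantifier outward, since the variables are now distinct and don't occur free across branches:
  ∀y ∃v (¬F(y) ∨ ¬F(v))
The quantifier ∃y sits under an odd number of negations (counting the antecedent side of each →), so it flips to ∀y.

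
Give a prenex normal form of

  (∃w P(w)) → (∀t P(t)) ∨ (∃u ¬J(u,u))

Rewrite implications/biconditionals: A → B as ¬A ∨ B.
  ¬(∃w P(w)) ∨ (∀t P(t)) ∨ (∃u ¬J(u,u))
Move each ¬ inward, flipping quantifiers it crosses:
  (∀w ¬P(w)) ∨ (∀t P(t)) ∨ (∃u ¬J(u,u))
All bound variables are already distinct, so no renaming is needed.
Extract every quantifier outward, since the variables are now distinct and don't occur free across branches:
  ∀w ∀t ∃u (¬P(w) ∨ P(t) ∨ ¬J(u,u))

∀w ∀t ∃u (¬P(w) ∨ P(t) ∨ ¬J(u,u))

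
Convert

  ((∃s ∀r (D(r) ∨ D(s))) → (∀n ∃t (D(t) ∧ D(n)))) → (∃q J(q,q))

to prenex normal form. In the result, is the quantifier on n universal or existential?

Rewrite implications/biconditionals: A → B as ¬A ∨ B.
  ¬(¬(∃s ∀r (D(r) ∨ D(s))) ∨ (∀n ∃t (D(t) ∧ D(n)))) ∨ (∃q J(q,q))
Move each ¬ inward, flipping quantifiers it crosses:
  (∃s ∀r (D(r) ∨ D(s))) ∧ (∃n ∀t (¬D(t) ∨ ¬D(n))) ∨ (∃q J(q,q))
All bound variables are already distinct, so no renaming is needed.
Finally move all quantifiers to the prefix:
  ∃s ∀r ∃n ∀t ∃q ((D(r) ∨ D(s)) ∧ (¬D(t) ∨ ¬D(n)) ∨ J(q,q))
The quantifier ∀n sits under an odd number of negations (counting the antecedent side of each →), so it flips to ∃n.

existential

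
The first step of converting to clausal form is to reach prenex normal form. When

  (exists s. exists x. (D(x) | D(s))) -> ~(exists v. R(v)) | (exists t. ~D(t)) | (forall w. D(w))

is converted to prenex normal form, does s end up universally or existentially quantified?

Rewrite implications/biconditionals: A → B as ¬A ∨ B.
  ~(exists s. exists x. (D(x) | D(s))) | ~(exists v. R(v)) | (exists t. ~D(t)) | (forall w. D(w))
Push ¬ through the quantifiers and connectives to reach negation normal form:
  (forall s. forall x. (~D(x) & ~D(s))) | (forall v. ~R(v)) | (exists t. ~D(t)) | (forall w. D(w))
Pull the quantifiers to the front (each side's bound variable is not free in the other side):
  forall s. forall x. forall v. exists t. forall w. (~D(x) & ~D(s) | ~R(v) | ~D(t) | D(w))
The quantifier exists s sits under an odd number of negations (counting the antecedent side of each →), so it flips to forall s.

universal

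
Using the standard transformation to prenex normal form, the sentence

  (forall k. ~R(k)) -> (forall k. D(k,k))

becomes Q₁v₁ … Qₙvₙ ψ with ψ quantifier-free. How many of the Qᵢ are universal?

Eliminate → and ↔ using ¬ and ∨.
  ~(forall k. ~R(k)) | (forall k. D(k,k))
Push ¬ through the quantifiers and connectives to reach negation normal form:
  (exists k. R(k)) | (forall k. D(k,k))
Standardize variables apart so no two quantifiers bind the same name: k↦q.
  (exists k. R(k)) | (forall q. D(q,q))
Pull the quantifiers to the front (each side's bound variable is not free in the other side):
  exists k. forall q. (R(k) | D(q,q))
The prefix is exists k forall q: 1 universal, 1 existential.

1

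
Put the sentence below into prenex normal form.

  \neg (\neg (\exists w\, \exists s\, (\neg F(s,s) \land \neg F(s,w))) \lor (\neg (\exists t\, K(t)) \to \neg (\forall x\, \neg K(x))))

\exists w\, \exists s\, \forall t\, \forall x\, (\neg F(s,s) \land \neg F(s,w) \land \neg K(t) \land \neg K(x))

Eliminate → and ↔ using ¬ and ∨.
  \neg (\neg (\exists w\, \exists s\, (\neg F(s,s) \land \neg F(s,w))) \lor \neg \neg (\exists t\, K(t)) \lor \neg (\forall x\, \neg K(x)))
Push ¬ through the quantifiers and connectives to reach negation normal form:
  (\exists w\, \exists s\, (\neg F(s,s) \land \neg F(s,w))) \land (\forall t\, \neg K(t)) \land (\forall x\, \neg K(x))
Extract every quantifier outward, since the variables are now distinct and don't occur free across branches:
  \exists w\, \exists s\, \forall t\, \forall x\, (\neg F(s,s) \land \neg F(s,w) \land \neg K(t) \land \neg K(x))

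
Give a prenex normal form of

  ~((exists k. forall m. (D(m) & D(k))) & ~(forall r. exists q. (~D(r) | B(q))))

forall k. exists m. forall r. exists q. (~D(m) | ~D(k) | ~D(r) | B(q))

Drive negations inward (¬∀x A ≡ ∃x ¬A, ¬∃x A ≡ ∀x ¬A, De Morgan for ∧/∨):
  (forall k. exists m. (~D(m) | ~D(k))) | (forall r. exists q. (~D(r) | B(q)))
All bound variables are already distinct, so no renaming is needed.
Pull the quantifiers to the front (each side's bound variable is not free in the other side):
  forall k. exists m. forall r. exists q. (~D(m) | ~D(k) | ~D(r) | B(q))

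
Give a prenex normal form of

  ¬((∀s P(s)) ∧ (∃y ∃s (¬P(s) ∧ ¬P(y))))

Drive negations inward (¬∀x A ≡ ∃x ¬A, ¬∃x A ≡ ∀x ¬A, De Morgan for ∧/∨):
  (∃s ¬P(s)) ∨ (∀y ∀s (P(s) ∨ P(y)))
Give each quantifier a distinct variable: s↦v1.
  (∃s ¬P(s)) ∨ (∀y ∀v1 (P(v1) ∨ P(y)))
Extract every quantifier outward, since the variables are now distinct and don't occur free across branches:
  ∃s ∀y ∀v1 (¬P(s) ∨ P(v1) ∨ P(y))

∃s ∀y ∀v1 (¬P(s) ∨ P(v1) ∨ P(y))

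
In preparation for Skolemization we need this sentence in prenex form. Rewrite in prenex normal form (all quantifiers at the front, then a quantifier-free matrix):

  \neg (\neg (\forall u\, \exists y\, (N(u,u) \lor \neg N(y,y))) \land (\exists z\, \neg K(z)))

Push ¬ through the quantifiers and connectives to reach negation normal form:
  (\forall u\, \exists y\, (N(u,u) \lor \neg N(y,y))) \lor (\forall z\, K(z))
All bound variables are already distinct, so no renaming is needed.
Finally move all quantifiers to the prefix:
  \forall u\, \exists y\, \forall z\, (N(u,u) \lor \neg N(y,y) \lor K(z))

\forall u\, \exists y\, \forall z\, (N(u,u) \lor \neg N(y,y) \lor K(z))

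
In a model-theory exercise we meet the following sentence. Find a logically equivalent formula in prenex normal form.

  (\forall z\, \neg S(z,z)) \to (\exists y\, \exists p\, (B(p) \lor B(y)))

\exists z\, \exists y\, \exists p\, (S(z,z) \lor B(p) \lor B(y))

First replace A → B with ¬A ∨ B.
  \neg (\forall z\, \neg S(z,z)) \lor (\exists y\, \exists p\, (B(p) \lor B(y)))
Push ¬ through the quantifiers and connectives to reach negation normal form:
  (\exists z\, S(z,z)) \lor (\exists y\, \exists p\, (B(p) \lor B(y)))
Finally move all quantifiers to the prefix:
  \exists z\, \exists y\, \exists p\, (S(z,z) \lor B(p) \lor B(y))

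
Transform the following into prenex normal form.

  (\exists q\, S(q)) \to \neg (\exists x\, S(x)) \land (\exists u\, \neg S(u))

\forall q\, \forall x\, \exists u\, (\neg S(q) \lor \neg S(x) \land \neg S(u))

Eliminate → and ↔ using ¬ and ∨.
  \neg (\exists q\, S(q)) \lor \neg (\exists x\, S(x)) \land (\exists u\, \neg S(u))
Move each ¬ inward, flipping quantifiers it crosses:
  (\forall q\, \neg S(q)) \lor (\forall x\, \neg S(x)) \land (\exists u\, \neg S(u))
All bound variables are already distinct, so no renaming is needed.
Pull the quantifiers to the front (each side's bound variable is not free in the other side):
  \forall q\, \forall x\, \exists u\, (\neg S(q) \lor \neg S(x) \land \neg S(u))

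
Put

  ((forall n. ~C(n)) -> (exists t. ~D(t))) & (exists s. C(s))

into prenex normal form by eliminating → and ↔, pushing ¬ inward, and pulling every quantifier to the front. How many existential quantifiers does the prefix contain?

3

Rewrite implications/biconditionals: A → B as ¬A ∨ B.
  (~(forall n. ~C(n)) | (exists t. ~D(t))) & (exists s. C(s))
Drive negations inward (¬∀x A ≡ ∃x ¬A, ¬∃x A ≡ ∀x ¬A, De Morgan for ∧/∨):
  ((exists n. C(n)) | (exists t. ~D(t))) & (exists s. C(s))
All bound variables are already distinct, so no renaming is needed.
Pull the quantifiers to the front (each side's bound variable is not free in the other side):
  exists n. exists t. exists s. ((C(n) | ~D(t)) & C(s))
The prefix is exists n exists t exists s: 0 universal, 3 existential.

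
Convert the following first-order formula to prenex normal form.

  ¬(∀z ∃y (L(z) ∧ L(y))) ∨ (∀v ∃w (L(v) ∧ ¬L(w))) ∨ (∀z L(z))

Push ¬ through the quantifiers and connectives to reach negation normal form:
  (∃z ∀y (¬L(z) ∨ ¬L(y))) ∨ (∀v ∃w (L(v) ∧ ¬L(w))) ∨ (∀z L(z))
Standardize variables apart so no two quantifiers bind the same name: z↦s.
  (∃z ∀y (¬L(z) ∨ ¬L(y))) ∨ (∀v ∃w (L(v) ∧ ¬L(w))) ∨ (∀s L(s))
Pull the quantifiers to the front (each side's bound variable is not free in the other side):
  ∃z ∀y ∀v ∃w ∀s (¬L(z) ∨ ¬L(y) ∨ L(v) ∧ ¬L(w) ∨ L(s))

∃z ∀y ∀v ∃w ∀s (¬L(z) ∨ ¬L(y) ∨ L(v) ∧ ¬L(w) ∨ L(s))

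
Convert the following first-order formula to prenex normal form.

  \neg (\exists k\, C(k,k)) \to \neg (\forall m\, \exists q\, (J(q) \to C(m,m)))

Eliminate → and ↔ using ¬ and ∨.
  \neg \neg (\exists k\, C(k,k)) \lor \neg (\forall m\, \exists q\, (\neg J(q) \lor C(m,m)))
Drive negations inward (¬∀x A ≡ ∃x ¬A, ¬∃x A ≡ ∀x ¬A, De Morgan for ∧/∨):
  (\exists k\, C(k,k)) \lor (\exists m\, \forall q\, (J(q) \land \neg C(m,m)))
Finally move all quantifiers to the prefix:
  \exists k\, \exists m\, \forall q\, (C(k,k) \lor J(q) \land \neg C(m,m))

\exists k\, \exists m\, \forall q\, (C(k,k) \lor J(q) \land \neg C(m,m))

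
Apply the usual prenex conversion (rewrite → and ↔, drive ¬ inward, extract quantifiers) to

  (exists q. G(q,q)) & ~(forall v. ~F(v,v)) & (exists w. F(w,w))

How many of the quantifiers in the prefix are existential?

3

Drive negations inward (¬∀x A ≡ ∃x ¬A, ¬∃x A ≡ ∀x ¬A, De Morgan for ∧/∨):
  (exists q. G(q,q)) & (exists v. F(v,v)) & (exists w. F(w,w))
All bound variables are already distinct, so no renaming is needed.
Extract every quantifier outward, since the variables are now distinct and don't occur free across branches:
  exists q. exists v. exists w. (G(q,q) & F(v,v) & F(w,w))
The prefix is exists q exists v exists w: 0 universal, 3 existential.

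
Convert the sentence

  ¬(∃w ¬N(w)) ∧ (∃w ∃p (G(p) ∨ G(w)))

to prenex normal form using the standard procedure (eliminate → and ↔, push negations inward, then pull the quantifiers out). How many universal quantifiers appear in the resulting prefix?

Move each ¬ inward, flipping quantifiers it crosses:
  (∀w N(w)) ∧ (∃w ∃p (G(p) ∨ G(w)))
Standardize variables apart so no two quantifiers bind the same name: w↦z1.
  (∀w N(w)) ∧ (∃z1 ∃p (G(p) ∨ G(z1)))
Extract every quantifier outward, since the variables are now distinct and don't occur free across branches:
  ∀w ∃z1 ∃p (N(w) ∧ (G(p) ∨ G(z1)))
The prefix is ∀w ∃z1 ∃p: 1 universal, 2 existential.

1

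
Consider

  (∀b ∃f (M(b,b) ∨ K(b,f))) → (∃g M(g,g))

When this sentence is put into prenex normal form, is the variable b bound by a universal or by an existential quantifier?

existential

Rewrite implications/biconditionals: A → B as ¬A ∨ B.
  ¬(∀b ∃f (M(b,b) ∨ K(b,f))) ∨ (∃g M(g,g))
Drive negations inward (¬∀x A ≡ ∃x ¬A, ¬∃x A ≡ ∀x ¬A, De Morgan for ∧/∨):
  (∃b ∀f (¬M(b,b) ∧ ¬K(b,f))) ∨ (∃g M(g,g))
Finally move all quantifiers to the prefix:
  ∃b ∀f ∃g (¬M(b,b) ∧ ¬K(b,f) ∨ M(g,g))
The quantifier ∀b sits under an odd number of negations (counting the antecedent side of each →), so it flips to ∃b.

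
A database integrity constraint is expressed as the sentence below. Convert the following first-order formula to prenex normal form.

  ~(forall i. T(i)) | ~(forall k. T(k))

exists i. exists k. (~T(i) | ~T(k))

Push ¬ through the quantifiers and connectives to reach negation normal form:
  (exists i. ~T(i)) | (exists k. ~T(k))
All bound variables are already distinct, so no renaming is needed.
Extract every quantifier outward, since the variables are now distinct and don't occur free across branches:
  exists i. exists k. (~T(i) | ~T(k))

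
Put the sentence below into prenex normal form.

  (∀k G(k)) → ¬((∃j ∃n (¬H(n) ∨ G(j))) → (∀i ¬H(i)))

∃k ∃j ∃n ∃i (¬G(k) ∨ (¬H(n) ∨ G(j)) ∧ H(i))

Rewrite implications/biconditionals: A → B as ¬A ∨ B.
  ¬(∀k G(k)) ∨ ¬(¬(∃j ∃n (¬H(n) ∨ G(j))) ∨ (∀i ¬H(i)))
Drive negations inward (¬∀x A ≡ ∃x ¬A, ¬∃x A ≡ ∀x ¬A, De Morgan for ∧/∨):
  (∃k ¬G(k)) ∨ (∃j ∃n (¬H(n) ∨ G(j))) ∧ (∃i H(i))
All bound variables are already distinct, so no renaming is needed.
Finally move all quantifiers to the prefix:
  ∃k ∃j ∃n ∃i (¬G(k) ∨ (¬H(n) ∨ G(j)) ∧ H(i))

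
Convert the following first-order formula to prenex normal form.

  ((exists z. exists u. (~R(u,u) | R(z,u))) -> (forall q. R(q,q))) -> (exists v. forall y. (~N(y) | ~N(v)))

Eliminate → and ↔ using ¬ and ∨.
  ~(~(exists z. exists u. (~R(u,u) | R(z,u))) | (forall q. R(q,q))) | (exists v. forall y. (~N(y) | ~N(v)))
Drive negations inward (¬∀x A ≡ ∃x ¬A, ¬∃x A ≡ ∀x ¬A, De Morgan for ∧/∨):
  (exists z. exists u. (~R(u,u) | R(z,u))) & (exists q. ~R(q,q)) | (exists v. forall y. (~N(y) | ~N(v)))
All bound variables are already distinct, so no renaming is needed.
Extract every quantifier outward, since the variables are now distinct and don't occur free across branches:
  exists z. exists u. exists q. exists v. forall y. ((~R(u,u) | R(z,u)) & ~R(q,q) | ~N(y) | ~N(v))

exists z. exists u. exists q. exists v. forall y. ((~R(u,u) | R(z,u)) & ~R(q,q) | ~N(y) | ~N(v))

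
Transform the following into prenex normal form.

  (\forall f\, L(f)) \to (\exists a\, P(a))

First replace A → B with ¬A ∨ B.
  \neg (\forall f\, L(f)) \lor (\exists a\, P(a))
Drive negations inward (¬∀x A ≡ ∃x ¬A, ¬∃x A ≡ ∀x ¬A, De Morgan for ∧/∨):
  (\exists f\, \neg L(f)) \lor (\exists a\, P(a))
All bound variables are already distinct, so no renaming is needed.
Extract every quantifier outward, since the variables are now distinct and don't occur free across branches:
  \exists f\, \exists a\, (\neg L(f) \lor P(a))

\exists f\, \exists a\, (\neg L(f) \lor P(a))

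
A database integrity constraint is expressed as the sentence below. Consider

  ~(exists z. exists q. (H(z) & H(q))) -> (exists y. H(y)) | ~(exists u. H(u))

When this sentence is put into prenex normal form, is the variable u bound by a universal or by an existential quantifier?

universal

First replace A → B with ¬A ∨ B.
  ~~(exists z. exists q. (H(z) & H(q))) | (exists y. H(y)) | ~(exists u. H(u))
Move each ¬ inward, flipping quantifiers it crosses:
  (exists z. exists q. (H(z) & H(q))) | (exists y. H(y)) | (forall u. ~H(u))
All bound variables are already distinct, so no renaming is needed.
Finally move all quantifiers to the prefix:
  exists z. exists q. exists y. forall u. (H(z) & H(q) | H(y) | ~H(u))
The quantifier exists u sits under an odd number of negations (counting the antecedent side of each →), so it flips to forall u.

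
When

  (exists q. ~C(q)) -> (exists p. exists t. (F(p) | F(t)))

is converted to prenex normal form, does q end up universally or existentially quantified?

universal

Eliminate → and ↔ using ¬ and ∨.
  ~(exists q. ~C(q)) | (exists p. exists t. (F(p) | F(t)))
Drive negations inward (¬∀x A ≡ ∃x ¬A, ¬∃x A ≡ ∀x ¬A, De Morgan for ∧/∨):
  (forall q. C(q)) | (exists p. exists t. (F(p) | F(t)))
All bound variables are already distinct, so no renaming is needed.
Extract every quantifier outward, since the variables are now distinct and don't occur free across branches:
  forall q. exists p. exists t. (C(q) | F(p) | F(t))
The quantifier exists q sits under an odd number of negations (counting the antecedent side of each →), so it flips to forall q.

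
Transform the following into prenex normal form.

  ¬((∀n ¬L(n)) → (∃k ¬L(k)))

Rewrite implications/biconditionals: A → B as ¬A ∨ B.
  ¬(¬(∀n ¬L(n)) ∨ (∃k ¬L(k)))
Push ¬ through the quantifiers and connectives to reach negation normal form:
  (∀n ¬L(n)) ∧ (∀k L(k))
All bound variables are already distinct, so no renaming is needed.
Finally move all quantifiers to the prefix:
  ∀n ∀k (¬L(n) ∧ L(k))

∀n ∀k (¬L(n) ∧ L(k))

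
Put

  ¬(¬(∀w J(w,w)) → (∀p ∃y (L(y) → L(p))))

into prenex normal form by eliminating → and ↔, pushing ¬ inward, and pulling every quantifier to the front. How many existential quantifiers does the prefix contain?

2

Rewrite implications/biconditionals: A → B as ¬A ∨ B.
  ¬(¬¬(∀w J(w,w)) ∨ (∀p ∃y (¬L(y) ∨ L(p))))
Drive negations inward (¬∀x A ≡ ∃x ¬A, ¬∃x A ≡ ∀x ¬A, De Morgan for ∧/∨):
  (∃w ¬J(w,w)) ∧ (∃p ∀y (L(y) ∧ ¬L(p)))
Pull the quantifiers to the front (each side's bound variable is not free in the other side):
  ∃w ∃p ∀y (¬J(w,w) ∧ L(y) ∧ ¬L(p))
The prefix is ∃w ∃p ∀y: 1 universal, 2 existential.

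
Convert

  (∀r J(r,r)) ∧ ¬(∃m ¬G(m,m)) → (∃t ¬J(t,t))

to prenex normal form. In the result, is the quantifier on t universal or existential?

existential

Eliminate → and ↔ using ¬ and ∨.
  ¬((∀r J(r,r)) ∧ ¬(∃m ¬G(m,m))) ∨ (∃t ¬J(t,t))
Push ¬ through the quantifiers and connectives to reach negation normal form:
  (∃r ¬J(r,r)) ∨ (∃m ¬G(m,m)) ∨ (∃t ¬J(t,t))
Pull the quantifiers to the front (each side's bound variable is not free in the other side):
  ∃r ∃m ∃t (¬J(r,r) ∨ ¬G(m,m) ∨ ¬J(t,t))
The quantifier ∃t sits under an even number of negations (counting the antecedent side of each →), so it remains existential.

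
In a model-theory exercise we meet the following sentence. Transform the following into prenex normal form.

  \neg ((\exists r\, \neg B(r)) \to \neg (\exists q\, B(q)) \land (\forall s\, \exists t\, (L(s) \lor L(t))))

First replace A → B with ¬A ∨ B.
  \neg (\neg (\exists r\, \neg B(r)) \lor \neg (\exists q\, B(q)) \land (\forall s\, \exists t\, (L(s) \lor L(t))))
Move each ¬ inward, flipping quantifiers it crosses:
  (\exists r\, \neg B(r)) \land ((\exists q\, B(q)) \lor (\exists s\, \forall t\, (\neg L(s) \land \neg L(t))))
Extract every quantifier outward, since the variables are now distinct and don't occur free across branches:
  \exists r\, \exists q\, \exists s\, \forall t\, (\neg B(r) \land (B(q) \lor \neg L(s) \land \neg L(t)))

\exists r\, \exists q\, \exists s\, \forall t\, (\neg B(r) \land (B(q) \lor \neg L(s) \land \neg L(t)))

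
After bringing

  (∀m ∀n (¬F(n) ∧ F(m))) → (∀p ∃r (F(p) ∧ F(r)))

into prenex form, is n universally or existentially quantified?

existential

Rewrite implications/biconditionals: A → B as ¬A ∨ B.
  ¬(∀m ∀n (¬F(n) ∧ F(m))) ∨ (∀p ∃r (F(p) ∧ F(r)))
Drive negations inward (¬∀x A ≡ ∃x ¬A, ¬∃x A ≡ ∀x ¬A, De Morgan for ∧/∨):
  (∃m ∃n (F(n) ∨ ¬F(m))) ∨ (∀p ∃r (F(p) ∧ F(r)))
Finally move all quantifiers to the prefix:
  ∃m ∃n ∀p ∃r (F(n) ∨ ¬F(m) ∨ F(p) ∧ F(r))
The quantifier ∀n sits under an odd number of negations (counting the antecedent side of each →), so it flips to ∃n.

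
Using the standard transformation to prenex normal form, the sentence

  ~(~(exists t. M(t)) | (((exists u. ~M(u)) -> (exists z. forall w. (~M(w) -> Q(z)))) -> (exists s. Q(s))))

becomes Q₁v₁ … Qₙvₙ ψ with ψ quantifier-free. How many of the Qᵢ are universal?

3

Rewrite implications/biconditionals: A → B as ¬A ∨ B.
  ~(~(exists t. M(t)) | ~(~(exists u. ~M(u)) | (exists z. forall w. (~~M(w) | Q(z)))) | (exists s. Q(s)))
Push ¬ through the quantifiers and connectives to reach negation normal form:
  (exists t. M(t)) & ((forall u. M(u)) | (exists z. forall w. (M(w) | Q(z)))) & (forall s. ~Q(s))
Extract every quantifier outward, since the variables are now distinct and don't occur free across branches:
  exists t. forall u. exists z. forall w. forall s. (M(t) & (M(u) | M(w) | Q(z)) & ~Q(s))
The prefix is exists t forall u exists z forall w forall s: 3 universal, 2 existential.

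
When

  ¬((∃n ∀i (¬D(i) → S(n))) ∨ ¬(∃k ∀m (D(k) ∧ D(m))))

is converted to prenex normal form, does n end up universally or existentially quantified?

Rewrite implications/biconditionals: A → B as ¬A ∨ B.
  ¬((∃n ∀i (¬¬D(i) ∨ S(n))) ∨ ¬(∃k ∀m (D(k) ∧ D(m))))
Push ¬ through the quantifiers and connectives to reach negation normal form:
  (∀n ∃i (¬D(i) ∧ ¬S(n))) ∧ (∃k ∀m (D(k) ∧ D(m)))
All bound variables are already distinct, so no renaming is needed.
Finally move all quantifiers to the prefix:
  ∀n ∃i ∃k ∀m (¬D(i) ∧ ¬S(n) ∧ D(k) ∧ D(m))
The quantifier ∃n sits under an odd number of negations (counting the antecedent side of each →), so it flips to ∀n.

universal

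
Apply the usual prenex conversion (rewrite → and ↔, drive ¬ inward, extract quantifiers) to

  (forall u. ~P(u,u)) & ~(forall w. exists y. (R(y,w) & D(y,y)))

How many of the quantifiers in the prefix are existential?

Drive negations inward (¬∀x A ≡ ∃x ¬A, ¬∃x A ≡ ∀x ¬A, De Morgan for ∧/∨):
  (forall u. ~P(u,u)) & (exists w. forall y. (~R(y,w) | ~D(y,y)))
All bound variables are already distinct, so no renaming is needed.
Finally move all quantifiers to the prefix:
  forall u. exists w. forall y. (~P(u,u) & (~R(y,w) | ~D(y,y)))
The prefix is forall u exists w forall y: 2 universal, 1 existential.

1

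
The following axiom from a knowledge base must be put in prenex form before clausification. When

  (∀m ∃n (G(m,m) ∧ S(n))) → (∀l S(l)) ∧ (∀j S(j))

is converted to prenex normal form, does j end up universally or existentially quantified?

universal

First replace A → B with ¬A ∨ B.
  ¬(∀m ∃n (G(m,m) ∧ S(n))) ∨ (∀l S(l)) ∧ (∀j S(j))
Move each ¬ inward, flipping quantifiers it crosses:
  (∃m ∀n (¬G(m,m) ∨ ¬S(n))) ∨ (∀l S(l)) ∧ (∀j S(j))
All bound variables are already distinct, so no renaming is needed.
Finally move all quantifiers to the prefix:
  ∃m ∀n ∀l ∀j (¬G(m,m) ∨ ¬S(n) ∨ S(l) ∧ S(j))
The quantifier ∀j sits under an even number of negations (counting the antecedent side of each →), so it remains universal.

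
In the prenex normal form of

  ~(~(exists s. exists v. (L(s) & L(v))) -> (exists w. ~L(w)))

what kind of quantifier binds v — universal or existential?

First replace A → B with ¬A ∨ B.
  ~(~~(exists s. exists v. (L(s) & L(v))) | (exists w. ~L(w)))
Push ¬ through the quantifiers and connectives to reach negation normal form:
  (forall s. forall v. (~L(s) | ~L(v))) & (forall w. L(w))
Pull the quantifiers to the front (each side's bound variable is not free in the other side):
  forall s. forall v. forall w. ((~L(s) | ~L(v)) & L(w))
The quantifier exists v sits under an odd number of negations (counting the antecedent side of each →), so it flips to forall v.

universal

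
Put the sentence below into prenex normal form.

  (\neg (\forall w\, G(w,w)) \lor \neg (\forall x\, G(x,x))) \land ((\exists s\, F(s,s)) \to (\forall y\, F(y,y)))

\exists w\, \exists x\, \forall s\, \forall y\, ((\neg G(w,w) \lor \neg G(x,x)) \land (\neg F(s,s) \lor F(y,y)))

Rewrite implications/biconditionals: A → B as ¬A ∨ B.
  (\neg (\forall w\, G(w,w)) \lor \neg (\forall x\, G(x,x))) \land (\neg (\exists s\, F(s,s)) \lor (\forall y\, F(y,y)))
Drive negations inward (¬∀x A ≡ ∃x ¬A, ¬∃x A ≡ ∀x ¬A, De Morgan for ∧/∨):
  ((\exists w\, \neg G(w,w)) \lor (\exists x\, \neg G(x,x))) \land ((\forall s\, \neg F(s,s)) \lor (\forall y\, F(y,y)))
Finally move all quantifiers to the prefix:
  \exists w\, \exists x\, \forall s\, \forall y\, ((\neg G(w,w) \lor \neg G(x,x)) \land (\neg F(s,s) \lor F(y,y)))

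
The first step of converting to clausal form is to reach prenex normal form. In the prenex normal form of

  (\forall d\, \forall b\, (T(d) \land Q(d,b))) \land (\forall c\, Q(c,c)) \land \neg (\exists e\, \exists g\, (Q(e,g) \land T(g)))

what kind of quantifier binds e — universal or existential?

universal

Drive negations inward (¬∀x A ≡ ∃x ¬A, ¬∃x A ≡ ∀x ¬A, De Morgan for ∧/∨):
  (\forall d\, \forall b\, (T(d) \land Q(d,b))) \land (\forall c\, Q(c,c)) \land (\forall e\, \forall g\, (\neg Q(e,g) \lor \neg T(g)))
All bound variables are already distinct, so no renaming is needed.
Finally move all quantifiers to the prefix:
  \forall d\, \forall b\, \forall c\, \forall e\, \forall g\, (T(d) \land Q(d,b) \land Q(c,c) \land (\neg Q(e,g) \lor \neg T(g)))
The quantifier \exists e sits under an odd number of negations, so it flips to \forall e.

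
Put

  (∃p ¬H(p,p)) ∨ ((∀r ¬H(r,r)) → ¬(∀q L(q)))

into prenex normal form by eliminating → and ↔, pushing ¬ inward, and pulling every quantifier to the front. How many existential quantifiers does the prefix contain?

3

First replace A → B with ¬A ∨ B.
  (∃p ¬H(p,p)) ∨ ¬(∀r ¬H(r,r)) ∨ ¬(∀q L(q))
Push ¬ through the quantifiers and connectives to reach negation normal form:
  (∃p ¬H(p,p)) ∨ (∃r H(r,r)) ∨ (∃q ¬L(q))
Pull the quantifiers to the front (each side's bound variable is not free in the other side):
  ∃p ∃r ∃q (¬H(p,p) ∨ H(r,r) ∨ ¬L(q))
The prefix is ∃p ∃r ∃q: 0 universal, 3 existential.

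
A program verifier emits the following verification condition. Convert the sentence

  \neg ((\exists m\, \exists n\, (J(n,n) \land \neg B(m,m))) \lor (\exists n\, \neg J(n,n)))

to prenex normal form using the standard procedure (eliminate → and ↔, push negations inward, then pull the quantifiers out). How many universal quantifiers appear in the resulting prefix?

Drive negations inward (¬∀x A ≡ ∃x ¬A, ¬∃x A ≡ ∀x ¬A, De Morgan for ∧/∨):
  (\forall m\, \forall n\, (\neg J(n,n) \lor B(m,m))) \land (\forall n\, J(n,n))
Rename bound variables to avoid capture: n↦x.
  (\forall m\, \forall n\, (\neg J(n,n) \lor B(m,m))) \land (\forall x\, J(x,x))
Pull the quantifiers to the front (each side's bound variable is not free in the other side):
  \forall m\, \forall n\, \forall x\, ((\neg J(n,n) \lor B(m,m)) \land J(x,x))
The prefix is \forall m \forall n \forall x: 3 universal, 0 existential.

3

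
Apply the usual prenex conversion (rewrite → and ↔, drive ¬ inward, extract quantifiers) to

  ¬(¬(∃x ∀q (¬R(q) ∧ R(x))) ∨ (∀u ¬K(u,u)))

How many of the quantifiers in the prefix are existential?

Drive negations inward (¬∀x A ≡ ∃x ¬A, ¬∃x A ≡ ∀x ¬A, De Morgan for ∧/∨):
  (∃x ∀q (¬R(q) ∧ R(x))) ∧ (∃u K(u,u))
All bound variables are already distinct, so no renaming is needed.
Pull the quantifiers to the front (each side's bound variable is not free in the other side):
  ∃x ∀q ∃u (¬R(q) ∧ R(x) ∧ K(u,u))
The prefix is ∃x ∀q ∃u: 1 universal, 2 existential.

2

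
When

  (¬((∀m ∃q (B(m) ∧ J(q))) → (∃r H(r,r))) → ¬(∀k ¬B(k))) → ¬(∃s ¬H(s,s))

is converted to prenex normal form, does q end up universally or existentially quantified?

Eliminate → and ↔ using ¬ and ∨.
  ¬(¬¬(¬(∀m ∃q (B(m) ∧ J(q))) ∨ (∃r H(r,r))) ∨ ¬(∀k ¬B(k))) ∨ ¬(∃s ¬H(s,s))
Drive negations inward (¬∀x A ≡ ∃x ¬A, ¬∃x A ≡ ∀x ¬A, De Morgan for ∧/∨):
  (∀m ∃q (B(m) ∧ J(q))) ∧ (∀r ¬H(r,r)) ∧ (∀k ¬B(k)) ∨ (∀s H(s,s))
All bound variables are already distinct, so no renaming is needed.
Extract every quantifier outward, since the variables are now distinct and don't occur free across branches:
  ∀m ∃q ∀r ∀k ∀s (B(m) ∧ J(q) ∧ ¬H(r,r) ∧ ¬B(k) ∨ H(s,s))
The quantifier ∃q sits under an even number of negations (counting the antecedent side of each →), so it remains existential.

existential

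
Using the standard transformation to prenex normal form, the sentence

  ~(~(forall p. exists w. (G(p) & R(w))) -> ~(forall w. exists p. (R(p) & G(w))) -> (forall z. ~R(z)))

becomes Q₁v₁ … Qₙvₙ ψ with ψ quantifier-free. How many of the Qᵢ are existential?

First replace A → B with ¬A ∨ B.
  ~(~~(forall p. exists w. (G(p) & R(w))) | ~~(forall w. exists p. (R(p) & G(w))) | (forall z. ~R(z)))
Drive negations inward (¬∀x A ≡ ∃x ¬A, ¬∃x A ≡ ∀x ¬A, De Morgan for ∧/∨):
  (exists p. forall w. (~G(p) | ~R(w))) & (exists w. forall p. (~R(p) | ~G(w))) & (exists z. R(z))
Rename bound variables to avoid capture: w↦c, p↦v.
  (exists p. forall w. (~G(p) | ~R(w))) & (exists c. forall v. (~R(v) | ~G(c))) & (exists z. R(z))
Finally move all quantifiers to the prefix:
  exists p. forall w. exists c. forall v. exists z. ((~G(p) | ~R(w)) & (~R(v) | ~G(c)) & R(z))
The prefix is exists p forall w exists c forall v exists z: 2 universal, 3 existential.

3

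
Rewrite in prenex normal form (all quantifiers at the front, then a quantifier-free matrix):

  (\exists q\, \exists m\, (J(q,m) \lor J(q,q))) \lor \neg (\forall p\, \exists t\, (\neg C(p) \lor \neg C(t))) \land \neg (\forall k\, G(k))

\exists q\, \exists m\, \exists p\, \forall t\, \exists k\, (J(q,m) \lor J(q,q) \lor C(p) \land C(t) \land \neg G(k))

Push ¬ through the quantifiers and connectives to reach negation normal form:
  (\exists q\, \exists m\, (J(q,m) \lor J(q,q))) \lor (\exists p\, \forall t\, (C(p) \land C(t))) \land (\exists k\, \neg G(k))
Pull the quantifiers to the front (each side's bound variable is not free in the other side):
  \exists q\, \exists m\, \exists p\, \forall t\, \exists k\, (J(q,m) \lor J(q,q) \lor C(p) \land C(t) \land \neg G(k))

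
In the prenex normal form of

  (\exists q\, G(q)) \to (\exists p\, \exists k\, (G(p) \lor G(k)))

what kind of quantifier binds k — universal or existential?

existential

First replace A → B with ¬A ∨ B.
  \neg (\exists q\, G(q)) \lor (\exists p\, \exists k\, (G(p) \lor G(k)))
Move each ¬ inward, flipping quantifiers it crosses:
  (\forall q\, \neg G(q)) \lor (\exists p\, \exists k\, (G(p) \lor G(k)))
All bound variables are already distinct, so no renaming is needed.
Pull the quantifiers to the front (each side's bound variable is not free in the other side):
  \forall q\, \exists p\, \exists k\, (\neg G(q) \lor G(p) \lor G(k))
The quantifier \exists k sits under an even number of negations (counting the antecedent side of each →), so it remains existential.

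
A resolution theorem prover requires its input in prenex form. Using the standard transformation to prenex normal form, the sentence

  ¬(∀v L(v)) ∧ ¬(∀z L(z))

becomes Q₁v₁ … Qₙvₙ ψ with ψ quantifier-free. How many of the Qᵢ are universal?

0

Push ¬ through the quantifiers and connectives to reach negation normal form:
  (∃v ¬L(v)) ∧ (∃z ¬L(z))
All bound variables are already distinct, so no renaming is needed.
Extract every quantifier outward, since the variables are now distinct and don't occur free across branches:
  ∃v ∃z (¬L(v) ∧ ¬L(z))
The prefix is ∃v ∃z: 0 universal, 2 existential.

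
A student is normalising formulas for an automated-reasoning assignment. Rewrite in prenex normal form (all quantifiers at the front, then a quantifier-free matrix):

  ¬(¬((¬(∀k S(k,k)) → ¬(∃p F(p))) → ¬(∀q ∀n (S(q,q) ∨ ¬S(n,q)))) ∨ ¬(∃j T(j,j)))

Eliminate → and ↔ using ¬ and ∨.
  ¬(¬(¬(¬¬(∀k S(k,k)) ∨ ¬(∃p F(p))) ∨ ¬(∀q ∀n (S(q,q) ∨ ¬S(n,q)))) ∨ ¬(∃j T(j,j)))
Move each ¬ inward, flipping quantifiers it crosses:
  ((∃k ¬S(k,k)) ∧ (∃p F(p)) ∨ (∃q ∃n (¬S(q,q) ∧ S(n,q)))) ∧ (∃j T(j,j))
All bound variables are already distinct, so no renaming is needed.
Extract every quantifier outward, since the variables are now distinct and don't occur free across branches:
  ∃k ∃p ∃q ∃n ∃j ((¬S(k,k) ∧ F(p) ∨ ¬S(q,q) ∧ S(n,q)) ∧ T(j,j))

∃k ∃p ∃q ∃n ∃j ((¬S(k,k) ∧ F(p) ∨ ¬S(q,q) ∧ S(n,q)) ∧ T(j,j))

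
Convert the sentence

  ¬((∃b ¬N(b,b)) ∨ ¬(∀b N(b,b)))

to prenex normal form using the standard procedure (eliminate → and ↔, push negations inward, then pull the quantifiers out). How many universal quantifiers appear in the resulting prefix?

Move each ¬ inward, flipping quantifiers it crosses:
  (∀b N(b,b)) ∧ (∀b N(b,b))
Rename bound variables to avoid capture: b↦c.
  (∀b N(b,b)) ∧ (∀c N(c,c))
Finally move all quantifiers to the prefix:
  ∀b ∀c (N(b,b) ∧ N(c,c))
The prefix is ∀b ∀c: 2 universal, 0 existential.

2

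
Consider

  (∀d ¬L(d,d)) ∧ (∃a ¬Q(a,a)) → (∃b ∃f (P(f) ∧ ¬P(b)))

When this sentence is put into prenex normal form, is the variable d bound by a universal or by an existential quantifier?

Rewrite implications/biconditionals: A → B as ¬A ∨ B.
  ¬((∀d ¬L(d,d)) ∧ (∃a ¬Q(a,a))) ∨ (∃b ∃f (P(f) ∧ ¬P(b)))
Move each ¬ inward, flipping quantifiers it crosses:
  (∃d L(d,d)) ∨ (∀a Q(a,a)) ∨ (∃b ∃f (P(f) ∧ ¬P(b)))
All bound variables are already distinct, so no renaming is needed.
Pull the quantifiers to the front (each side's bound variable is not free in the other side):
  ∃d ∀a ∃b ∃f (L(d,d) ∨ Q(a,a) ∨ P(f) ∧ ¬P(b))
The quantifier ∀d sits under an odd number of negations (counting the antecedent side of each →), so it flips to ∃d.

existential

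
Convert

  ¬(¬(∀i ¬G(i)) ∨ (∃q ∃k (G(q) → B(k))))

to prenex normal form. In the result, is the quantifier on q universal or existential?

Eliminate → and ↔ using ¬ and ∨.
  ¬(¬(∀i ¬G(i)) ∨ (∃q ∃k (¬G(q) ∨ B(k))))
Move each ¬ inward, flipping quantifiers it crosses:
  (∀i ¬G(i)) ∧ (∀q ∀k (G(q) ∧ ¬B(k)))
Pull the quantifiers to the front (each side's bound variable is not free in the other side):
  ∀i ∀q ∀k (¬G(i) ∧ G(q) ∧ ¬B(k))
The quantifier ∃q sits under an odd number of negations (counting the antecedent side of each →), so it flips to ∀q.

universal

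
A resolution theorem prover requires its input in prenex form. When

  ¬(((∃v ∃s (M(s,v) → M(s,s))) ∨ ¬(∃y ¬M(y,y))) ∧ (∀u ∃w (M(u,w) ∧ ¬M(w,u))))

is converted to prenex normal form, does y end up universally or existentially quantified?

existential

Rewrite implications/biconditionals: A → B as ¬A ∨ B.
  ¬(((∃v ∃s (¬M(s,v) ∨ M(s,s))) ∨ ¬(∃y ¬M(y,y))) ∧ (∀u ∃w (M(u,w) ∧ ¬M(w,u))))
Move each ¬ inward, flipping quantifiers it crosses:
  (∀v ∀s (M(s,v) ∧ ¬M(s,s))) ∧ (∃y ¬M(y,y)) ∨ (∃u ∀w (¬M(u,w) ∨ M(w,u)))
Finally move all quantifiers to the prefix:
  ∀v ∀s ∃y ∃u ∀w (M(s,v) ∧ ¬M(s,s) ∧ ¬M(y,y) ∨ ¬M(u,w) ∨ M(w,u))
The quantifier ∃y sits under an even number of negations (counting the antecedent side of each →), so it remains existential.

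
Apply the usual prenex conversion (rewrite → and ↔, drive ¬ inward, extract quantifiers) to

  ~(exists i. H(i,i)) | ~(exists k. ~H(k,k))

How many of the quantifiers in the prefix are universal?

2

Move each ¬ inward, flipping quantifiers it crosses:
  (forall i. ~H(i,i)) | (forall k. H(k,k))
All bound variables are already distinct, so no renaming is needed.
Finally move all quantifiers to the prefix:
  forall i. forall k. (~H(i,i) | H(k,k))
The prefix is forall i forall k: 2 universal, 0 existential.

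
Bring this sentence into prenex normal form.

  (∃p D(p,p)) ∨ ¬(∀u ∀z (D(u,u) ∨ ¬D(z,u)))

Drive negations inward (¬∀x A ≡ ∃x ¬A, ¬∃x A ≡ ∀x ¬A, De Morgan for ∧/∨):
  (∃p D(p,p)) ∨ (∃u ∃z (¬D(u,u) ∧ D(z,u)))
Pull the quantifiers to the front (each side's bound variable is not free in the other side):
  ∃p ∃u ∃z (D(p,p) ∨ ¬D(u,u) ∧ D(z,u))

∃p ∃u ∃z (D(p,p) ∨ ¬D(u,u) ∧ D(z,u))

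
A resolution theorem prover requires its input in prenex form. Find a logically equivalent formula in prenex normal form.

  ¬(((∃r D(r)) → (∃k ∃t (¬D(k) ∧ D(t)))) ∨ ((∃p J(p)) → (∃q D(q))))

∃r ∀k ∀t ∃p ∀q (D(r) ∧ (D(k) ∨ ¬D(t)) ∧ J(p) ∧ ¬D(q))

First replace A → B with ¬A ∨ B.
  ¬(¬(∃r D(r)) ∨ (∃k ∃t (¬D(k) ∧ D(t))) ∨ ¬(∃p J(p)) ∨ (∃q D(q)))
Move each ¬ inward, flipping quantifiers it crosses:
  (∃r D(r)) ∧ (∀k ∀t (D(k) ∨ ¬D(t))) ∧ (∃p J(p)) ∧ (∀q ¬D(q))
All bound variables are already distinct, so no renaming is needed.
Finally move all quantifiers to the prefix:
  ∃r ∀k ∀t ∃p ∀q (D(r) ∧ (D(k) ∨ ¬D(t)) ∧ J(p) ∧ ¬D(q))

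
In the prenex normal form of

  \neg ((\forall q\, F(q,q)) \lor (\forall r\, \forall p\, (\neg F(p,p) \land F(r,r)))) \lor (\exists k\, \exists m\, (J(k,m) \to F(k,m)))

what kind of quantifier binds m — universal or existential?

Eliminate → and ↔ using ¬ and ∨.
  \neg ((\forall q\, F(q,q)) \lor (\forall r\, \forall p\, (\neg F(p,p) \land F(r,r)))) \lor (\exists k\, \exists m\, (\neg J(k,m) \lor F(k,m)))
Drive negations inward (¬∀x A ≡ ∃x ¬A, ¬∃x A ≡ ∀x ¬A, De Morgan for ∧/∨):
  (\exists q\, \neg F(q,q)) \land (\exists r\, \exists p\, (F(p,p) \lor \neg F(r,r))) \lor (\exists k\, \exists m\, (\neg J(k,m) \lor F(k,m)))
All bound variables are already distinct, so no renaming is needed.
Pull the quantifiers to the front (each side's bound variable is not free in the other side):
  \exists q\, \exists r\, \exists p\, \exists k\, \exists m\, (\neg F(q,q) \land (F(p,p) \lor \neg F(r,r)) \lor \neg J(k,m) \lor F(k,m))
The quantifier \exists m sits under an even number of negations (counting the antecedent side of each →), so it remains existential.

existential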